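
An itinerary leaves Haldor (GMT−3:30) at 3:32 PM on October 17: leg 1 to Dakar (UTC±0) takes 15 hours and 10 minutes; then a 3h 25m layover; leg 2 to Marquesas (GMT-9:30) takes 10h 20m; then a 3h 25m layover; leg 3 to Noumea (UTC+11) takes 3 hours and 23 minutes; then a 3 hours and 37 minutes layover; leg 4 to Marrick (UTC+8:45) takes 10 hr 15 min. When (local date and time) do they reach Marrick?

5:22 AM on Oct 20

Convert departure to UTC: 3:32 PM + 3:30 = 7:02 PM UTC on Oct 17.
Add 15 hours 10 minutes leg 1 → 10:12 AM UTC (Oct 18).
Add 3 hours and 25 minutes layover in Dakar → 1:37 PM UTC.
Add 10 hours and 20 minutes leg 2 → 11:57 PM UTC.
Add 3 hours and 25 minutes layover in Marquesas → 3:22 AM UTC (Oct 19).
Add 3 hours 23 minutes leg 3 → 6:45 AM UTC.
Add 3 hours and 37 minutes layover in Noumea → 10:22 AM UTC.
Add 10 hours and 15 minutes leg 4 → 8:37 PM UTC.
Marrick is UTC+8:45, so local arrival = 8:37 PM + 8:45 = 5:22 AM on Oct 20.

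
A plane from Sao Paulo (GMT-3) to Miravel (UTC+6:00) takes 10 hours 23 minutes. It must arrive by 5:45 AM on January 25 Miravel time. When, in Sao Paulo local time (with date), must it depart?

Target arrival in UTC: 5:45 AM − 6:00 = 11:45 PM on Jan 24.
Subtract 10 hours 23 minutes → departure 1:22 PM UTC on Jan 24.
Sao Paulo is UTC−3:00: 1:22 PM − 3:00 = 10:22 AM on Jan 24.

10:22 AM on January 24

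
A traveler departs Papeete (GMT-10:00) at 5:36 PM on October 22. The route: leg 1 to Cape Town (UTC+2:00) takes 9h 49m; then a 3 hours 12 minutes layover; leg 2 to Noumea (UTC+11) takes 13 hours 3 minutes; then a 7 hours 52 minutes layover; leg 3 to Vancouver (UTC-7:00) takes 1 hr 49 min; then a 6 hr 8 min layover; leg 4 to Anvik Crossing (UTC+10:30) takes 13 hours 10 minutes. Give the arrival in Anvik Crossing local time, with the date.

Convert departure to UTC: 5:36 PM + 10:00 = 3:36 AM UTC on Oct 23.
Add 9 hours 49 minutes leg 1 → 1:25 PM UTC.
Add 3 hours and 12 minutes layover in Cape Town → 4:37 PM UTC.
Add 13 hours and 3 minutes leg 2 → 5:40 AM UTC (Oct 24).
Add 7 hours and 52 minutes layover in Noumea → 1:32 PM UTC.
Add 1 hour and 49 minutes leg 3 → 3:21 PM UTC.
Add 6 hours and 8 minutes layover in Vancouver → 9:29 PM UTC.
Add 13 hours 10 minutes leg 4 → 10:39 AM UTC (Oct 25).
Anvik Crossing is UTC+10:30, so local arrival = 10:39 AM + 10:30 = 9:09 PM on Oct 25.

9:09 PM on October 25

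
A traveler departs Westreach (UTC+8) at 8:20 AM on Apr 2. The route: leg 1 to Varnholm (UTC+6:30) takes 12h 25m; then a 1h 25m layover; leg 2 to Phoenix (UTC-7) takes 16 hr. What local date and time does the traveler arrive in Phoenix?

Convert departure to UTC: 8:20 AM − 8:00 = 12:20 AM UTC on Apr 2.
Add 12 hours 25 minutes leg 1 → 12:45 PM UTC.
Add 1 hour and 25 minutes layover in Varnholm → 2:10 PM UTC.
Add 16 hours leg 2 → 6:10 AM UTC (Apr 3).
Phoenix is UTC−7:00, so local arrival = 6:10 AM − 7:00 = 11:10 PM on Apr 2.

11:10 PM on Apr 2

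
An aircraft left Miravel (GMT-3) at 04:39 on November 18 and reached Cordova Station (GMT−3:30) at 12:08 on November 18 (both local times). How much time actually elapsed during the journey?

7 hours 59 minutes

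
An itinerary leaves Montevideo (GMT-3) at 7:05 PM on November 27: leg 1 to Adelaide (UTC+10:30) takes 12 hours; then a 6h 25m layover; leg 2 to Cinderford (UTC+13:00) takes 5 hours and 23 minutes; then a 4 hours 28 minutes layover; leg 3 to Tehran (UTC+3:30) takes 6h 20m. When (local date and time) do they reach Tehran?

Convert departure to UTC: 7:05 PM + 3:00 = 10:05 PM UTC on Nov 27.
Add 12 hours leg 1 → 10:05 AM UTC (Nov 28).
Add 6 hours and 25 minutes layover in Adelaide → 4:30 PM UTC.
Add 5 hours 23 minutes leg 2 → 9:53 PM UTC.
Add 4 hours 28 minutes layover in Cinderford → 2:21 AM UTC (Nov 29).
Add 6 hours and 20 minutes leg 3 → 8:41 AM UTC.
Tehran is UTC+3:30, so local arrival = 8:41 AM + 3:30 = 12:11 PM on Nov 29.

12:11 PM on November 29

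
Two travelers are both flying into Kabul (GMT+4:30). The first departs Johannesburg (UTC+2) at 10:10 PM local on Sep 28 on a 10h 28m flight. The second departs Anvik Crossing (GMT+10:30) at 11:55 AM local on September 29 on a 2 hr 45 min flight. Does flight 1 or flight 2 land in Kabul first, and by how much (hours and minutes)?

Flight 1 in UTC: 10:10 PM − 2:00 = 8:10 PM on Sep 28.
+10 hours 28 minutes → arrive 6:38 AM UTC on Sep 29.
Flight 2 in UTC: 11:55 AM − 10:30 = 1:25 AM on Sep 29.
+2 hours and 45 minutes → arrive 4:10 AM UTC on Sep 29.
Flight 2 lands earlier by 2 hours 28 minutes.

the second, by 2 hours 28 minutes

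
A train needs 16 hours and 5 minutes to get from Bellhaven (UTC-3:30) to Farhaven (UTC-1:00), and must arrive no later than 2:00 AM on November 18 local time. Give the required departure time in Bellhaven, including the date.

Target arrival in UTC: 2:00 AM + 1:00 = 3:00 AM on Nov 18.
Subtract 16 hours 5 minutes → departure 10:55 AM UTC on Nov 17.
Bellhaven is UTC−3:30: 10:55 AM − 3:30 = 7:25 AM on Nov 17.

7:25 AM on November 17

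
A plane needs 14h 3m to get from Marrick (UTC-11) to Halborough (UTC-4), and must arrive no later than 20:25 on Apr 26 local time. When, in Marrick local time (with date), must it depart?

Target arrival in UTC: 20:25 + 4:00 = 00:25 on Apr 27.
Subtract 14 hours and 3 minutes → departure 10:22 UTC on Apr 26.
Marrick is UTC−11:00: 10:22 − 11:00 = 23:22 on Apr 25.

23:22 on April 25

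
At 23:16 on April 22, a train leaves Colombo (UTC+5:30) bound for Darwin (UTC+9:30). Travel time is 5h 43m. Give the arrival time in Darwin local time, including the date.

Convert departure to UTC: 23:16 − 5:30 = 17:46 UTC on Apr 22.
Add 5 hours 43 minutes travel time → 23:29 UTC.
Darwin is UTC+9:30, so local arrival = 23:29 + 9:30 = 08:59 on Apr 23.

08:59 on April 23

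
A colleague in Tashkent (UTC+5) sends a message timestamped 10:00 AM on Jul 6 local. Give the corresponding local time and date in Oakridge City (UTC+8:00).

1:00 PM on July 6

In UTC: 10:00 AM − 5:00 = 5:00 AM on Jul 6.
Oakridge City is UTC+8:00: 5:00 AM + 8:00 = 1:00 PM on Jul 6.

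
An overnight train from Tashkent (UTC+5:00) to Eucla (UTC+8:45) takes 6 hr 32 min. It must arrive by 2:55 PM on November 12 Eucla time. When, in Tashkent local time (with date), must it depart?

Target arrival in UTC: 2:55 PM − 8:45 = 6:10 AM on Nov 12.
Subtract 6 hours 32 minutes → departure 11:38 PM UTC on Nov 11.
Tashkent is UTC+5:00: 11:38 PM + 5:00 = 4:38 AM on Nov 12.

4:38 AM on Nov 12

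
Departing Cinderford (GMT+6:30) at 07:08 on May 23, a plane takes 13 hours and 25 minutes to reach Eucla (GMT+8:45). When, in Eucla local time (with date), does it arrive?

Convert departure to UTC: 07:08 − 6:30 = 00:38 UTC on May 23.
Add 13 hours and 25 minutes travel time → 14:03 UTC.
Eucla is UTC+8:45, so local arrival = 14:03 + 8:45 = 22:48 on May 23.

22:48 on May 23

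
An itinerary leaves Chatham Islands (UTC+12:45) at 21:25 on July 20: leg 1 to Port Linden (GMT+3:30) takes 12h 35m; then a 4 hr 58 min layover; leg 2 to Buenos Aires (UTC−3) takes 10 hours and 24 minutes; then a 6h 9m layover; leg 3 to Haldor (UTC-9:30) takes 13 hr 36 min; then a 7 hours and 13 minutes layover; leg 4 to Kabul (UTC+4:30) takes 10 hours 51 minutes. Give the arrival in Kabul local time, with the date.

06:56 on July 23

Convert departure to UTC: 21:25 − 12:45 = 08:40 UTC on Jul 20.
Add 12 hours 35 minutes leg 1 → 21:15 UTC.
Add 4 hours and 58 minutes layover in Port Linden → 02:13 UTC (Jul 21).
Add 10 hours 24 minutes leg 2 → 12:37 UTC.
Add 6 hours 9 minutes layover in Buenos Aires → 18:46 UTC.
Add 13 hours 36 minutes leg 3 → 08:22 UTC (Jul 22).
Add 7 hours 13 minutes layover in Haldor → 15:35 UTC.
Add 10 hours and 51 minutes leg 4 → 02:26 UTC (Jul 23).
Kabul is UTC+4:30, so local arrival = 02:26 + 4:30 = 06:56 on Jul 23.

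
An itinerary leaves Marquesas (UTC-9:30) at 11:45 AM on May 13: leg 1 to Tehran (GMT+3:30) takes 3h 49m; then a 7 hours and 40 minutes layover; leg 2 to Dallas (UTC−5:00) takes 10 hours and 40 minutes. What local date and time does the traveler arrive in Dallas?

Convert departure to UTC: 11:45 AM + 9:30 = 9:15 PM UTC on May 13.
Add 3 hours 49 minutes leg 1 → 1:04 AM UTC (May 14).
Add 7 hours and 40 minutes layover in Tehran → 8:44 AM UTC.
Add 10 hours 40 minutes leg 2 → 7:24 PM UTC.
Dallas is UTC−5:00, so local arrival = 7:24 PM − 5:00 = 2:24 PM on May 14.

2:24 PM on May 14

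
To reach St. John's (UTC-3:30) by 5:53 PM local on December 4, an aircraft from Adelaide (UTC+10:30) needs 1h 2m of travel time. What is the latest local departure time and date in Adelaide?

Target arrival in UTC: 5:53 PM + 3:30 = 9:23 PM on Dec 4.
Subtract 1 hour and 2 minutes → departure 8:21 PM UTC on Dec 4.
Adelaide is UTC+10:30: 8:21 PM + 10:30 = 6:51 AM on Dec 5.

6:51 AM on December 5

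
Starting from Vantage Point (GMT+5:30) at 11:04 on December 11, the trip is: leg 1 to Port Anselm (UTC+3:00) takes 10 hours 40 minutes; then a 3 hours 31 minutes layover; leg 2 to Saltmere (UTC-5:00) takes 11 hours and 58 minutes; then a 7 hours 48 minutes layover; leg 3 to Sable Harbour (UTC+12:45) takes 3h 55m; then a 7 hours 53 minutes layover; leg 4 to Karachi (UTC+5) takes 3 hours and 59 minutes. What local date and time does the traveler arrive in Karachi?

12:18 on December 13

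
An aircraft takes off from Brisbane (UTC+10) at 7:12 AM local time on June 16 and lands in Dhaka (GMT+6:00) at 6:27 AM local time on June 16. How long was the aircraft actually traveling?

3 hours 15 minutes

Dhaka is 4:00 behind Brisbane.
Clock-face elapsed time (ignoring zones) is −45 minutes.
Actual elapsed = −45 minutes + 4:00 = 3 hours 15 minutes.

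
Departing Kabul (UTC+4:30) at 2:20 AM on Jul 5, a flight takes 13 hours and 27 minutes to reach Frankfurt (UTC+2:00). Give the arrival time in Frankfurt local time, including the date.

Convert departure to UTC: 2:20 AM − 4:30 = 9:50 PM UTC on Jul 4.
Add 13 hours and 27 minutes travel time → 11:17 AM UTC (Jul 5).
Frankfurt is UTC+2:00, so local arrival = 11:17 AM + 2:00 = 1:17 PM on Jul 5.

1:17 PM on Jul 5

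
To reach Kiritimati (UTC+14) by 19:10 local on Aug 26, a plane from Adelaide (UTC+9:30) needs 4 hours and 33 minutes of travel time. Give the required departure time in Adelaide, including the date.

Target arrival in UTC: 19:10 − 14:00 = 05:10 on Aug 26.
Subtract 4 hours 33 minutes → departure 00:37 UTC on Aug 26.
Adelaide is UTC+9:30: 00:37 + 9:30 = 10:07 on Aug 26.

10:07 on August 26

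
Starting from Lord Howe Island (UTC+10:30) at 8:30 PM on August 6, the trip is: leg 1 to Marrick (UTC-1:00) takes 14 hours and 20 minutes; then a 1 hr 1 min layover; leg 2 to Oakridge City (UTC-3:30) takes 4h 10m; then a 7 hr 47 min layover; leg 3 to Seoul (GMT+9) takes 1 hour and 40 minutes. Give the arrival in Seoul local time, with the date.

11:58 PM on August 7

Convert departure to UTC: 8:30 PM − 10:30 = 10:00 AM UTC on Aug 6.
Add 14 hours and 20 minutes leg 1 → 12:20 AM UTC (Aug 7).
Add 1 hour and 1 minute layover in Marrick → 1:21 AM UTC.
Add 4 hours and 10 minutes leg 2 → 5:31 AM UTC.
Add 7 hours and 47 minutes layover in Oakridge City → 1:18 PM UTC.
Add 1 hour 40 minutes leg 3 → 2:58 PM UTC.
Seoul is UTC+9:00, so local arrival = 2:58 PM + 9:00 = 11:58 PM on Aug 7.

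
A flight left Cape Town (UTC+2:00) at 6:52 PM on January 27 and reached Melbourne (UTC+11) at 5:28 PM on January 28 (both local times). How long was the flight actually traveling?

13 hours 36 minutes

Departure in UTC: 6:52 PM − 2:00 = 4:52 PM on Jan 27.
Arrival in UTC: 5:28 PM − 11:00 = 6:28 AM on Jan 28.
Elapsed = 6:28 AM − 4:52 PM (+1 day) = 13 hours 36 minutes.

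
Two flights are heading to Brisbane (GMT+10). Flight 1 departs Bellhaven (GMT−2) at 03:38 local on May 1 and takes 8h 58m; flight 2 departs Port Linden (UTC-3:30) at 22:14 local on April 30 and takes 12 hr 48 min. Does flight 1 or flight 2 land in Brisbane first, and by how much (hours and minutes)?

the second, by 4 minutes

Flight 1 in UTC: 03:38 + 2:00 = 05:38 on May 1.
+8 hours 58 minutes → arrive 14:36 UTC on May 1.
Flight 2 in UTC: 22:14 + 3:30 = 01:44 on May 1.
+12 hours 48 minutes → arrive 14:32 UTC on May 1.
Flight 2 lands earlier by 4 minutes.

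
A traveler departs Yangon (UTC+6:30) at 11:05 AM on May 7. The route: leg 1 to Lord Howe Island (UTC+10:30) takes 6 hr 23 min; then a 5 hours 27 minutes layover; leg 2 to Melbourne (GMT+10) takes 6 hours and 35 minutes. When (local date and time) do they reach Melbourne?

Convert departure to UTC: 11:05 AM − 6:30 = 4:35 AM UTC on May 7.
Add 6 hours 23 minutes leg 1 → 10:58 AM UTC.
Add 5 hours 27 minutes layover in Lord Howe Island → 4:25 PM UTC.
Add 6 hours 35 minutes leg 2 → 11:00 PM UTC.
Melbourne is UTC+10:00, so local arrival = 11:00 PM + 10:00 = 9:00 AM on May 8.

9:00 AM on May 8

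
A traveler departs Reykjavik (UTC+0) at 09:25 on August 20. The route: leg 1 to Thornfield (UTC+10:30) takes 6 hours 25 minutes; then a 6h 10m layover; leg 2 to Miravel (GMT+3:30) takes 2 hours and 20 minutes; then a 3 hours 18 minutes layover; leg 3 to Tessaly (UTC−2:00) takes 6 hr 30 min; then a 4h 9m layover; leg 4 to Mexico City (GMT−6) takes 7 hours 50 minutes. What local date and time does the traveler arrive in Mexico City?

16:07 on Aug 21

Reykjavik is at UTC+0, so departure is already 09:25 UTC on Aug 20.
Add 6 hours 25 minutes leg 1 → 15:50 UTC.
Add 6 hours and 10 minutes layover in Thornfield → 22:00 UTC.
Add 2 hours 20 minutes leg 2 → 00:20 UTC (Aug 21).
Add 3 hours 18 minutes layover in Miravel → 03:38 UTC.
Add 6 hours and 30 minutes leg 3 → 10:08 UTC.
Add 4 hours and 9 minutes layover in Tessaly → 14:17 UTC.
Add 7 hours and 50 minutes leg 4 → 22:07 UTC.
Mexico City is UTC−6:00, so local arrival = 22:07 − 6:00 = 16:07 on Aug 21.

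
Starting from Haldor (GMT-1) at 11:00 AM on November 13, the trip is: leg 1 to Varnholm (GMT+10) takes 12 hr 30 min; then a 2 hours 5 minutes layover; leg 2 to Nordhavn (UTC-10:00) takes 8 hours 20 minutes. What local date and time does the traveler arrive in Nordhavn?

12:55 AM on November 14

Convert departure to UTC: 11:00 AM + 1:00 = 12:00 PM UTC on Nov 13.
Add 12 hours 30 minutes leg 1 → 12:30 AM UTC (Nov 14).
Add 2 hours and 5 minutes layover in Varnholm → 2:35 AM UTC.
Add 8 hours and 20 minutes leg 2 → 10:55 AM UTC.
Nordhavn is UTC−10:00, so local arrival = 10:55 AM − 10:00 = 12:55 AM on Nov 14.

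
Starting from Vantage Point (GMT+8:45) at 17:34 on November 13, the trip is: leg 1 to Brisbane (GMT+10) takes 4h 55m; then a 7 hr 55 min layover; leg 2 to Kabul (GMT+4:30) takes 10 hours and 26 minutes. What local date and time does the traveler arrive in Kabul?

Convert departure to UTC: 17:34 − 8:45 = 08:49 UTC on Nov 13.
Add 4 hours and 55 minutes leg 1 → 13:44 UTC.
Add 7 hours 55 minutes layover in Brisbane → 21:39 UTC.
Add 10 hours 26 minutes leg 2 → 08:05 UTC (Nov 14).
Kabul is UTC+4:30, so local arrival = 08:05 + 4:30 = 12:35 on Nov 14.

12:35 on Nov 14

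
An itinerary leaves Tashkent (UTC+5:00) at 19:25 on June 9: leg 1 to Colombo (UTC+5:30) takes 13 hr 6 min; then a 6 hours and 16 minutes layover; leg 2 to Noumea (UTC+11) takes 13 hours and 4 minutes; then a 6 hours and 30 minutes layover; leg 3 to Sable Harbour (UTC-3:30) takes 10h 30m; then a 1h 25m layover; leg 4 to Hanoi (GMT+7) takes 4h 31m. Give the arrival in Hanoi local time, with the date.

Convert departure to UTC: 19:25 − 5:00 = 14:25 UTC on Jun 9.
Add 13 hours 6 minutes leg 1 → 03:31 UTC (Jun 10).
Add 6 hours and 16 minutes layover in Colombo → 09:47 UTC.
Add 13 hours 4 minutes leg 2 → 22:51 UTC.
Add 6 hours and 30 minutes layover in Noumea → 05:21 UTC (Jun 11).
Add 10 hours and 30 minutes leg 3 → 15:51 UTC.
Add 1 hour and 25 minutes layover in Sable Harbour → 17:16 UTC.
Add 4 hours 31 minutes leg 4 → 21:47 UTC.
Hanoi is UTC+7:00, so local arrival = 21:47 + 7:00 = 04:47 on Jun 12.

04:47 on Jun 12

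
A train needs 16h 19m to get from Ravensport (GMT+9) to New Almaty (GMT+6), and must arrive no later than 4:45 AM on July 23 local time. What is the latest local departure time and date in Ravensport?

Target arrival in UTC: 4:45 AM − 6:00 = 10:45 PM on Jul 22.
Subtract 16 hours and 19 minutes → departure 6:26 AM UTC on Jul 22.
Ravensport is UTC+9:00: 6:26 AM + 9:00 = 3:26 PM on Jul 22.

3:26 PM on July 22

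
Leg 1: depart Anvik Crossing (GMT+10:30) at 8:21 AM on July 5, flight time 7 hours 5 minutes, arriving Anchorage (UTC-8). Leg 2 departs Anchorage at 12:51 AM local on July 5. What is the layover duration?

3 hours 55 minutes

Convert departure to UTC: 8:21 AM − 10:30 = 9:51 PM UTC on Jul 4.
Add 7 hours 5 minutes flight time → 4:56 AM UTC (Jul 5).
Anchorage is UTC−8:00, so local arrival = 4:56 AM − 8:00 = 8:56 PM on Jul 4.
Layover = 12:51 AM − 8:56 PM (+1 day) = 3 hours 55 minutes.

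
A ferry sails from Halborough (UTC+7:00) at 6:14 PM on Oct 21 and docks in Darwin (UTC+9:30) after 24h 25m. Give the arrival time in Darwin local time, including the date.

Convert departure to UTC: 6:14 PM − 7:00 = 11:14 AM UTC on Oct 21.
Add 24 hours and 25 minutes travel time → 11:39 AM UTC (Oct 22).
Darwin is UTC+9:30, so local arrival = 11:39 AM + 9:30 = 9:09 PM on Oct 22.

9:09 PM on October 22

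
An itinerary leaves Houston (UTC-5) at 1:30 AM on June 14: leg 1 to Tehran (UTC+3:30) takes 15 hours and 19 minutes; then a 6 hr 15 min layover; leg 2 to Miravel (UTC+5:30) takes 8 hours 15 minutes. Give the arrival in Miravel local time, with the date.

Convert departure to UTC: 1:30 AM + 5:00 = 6:30 AM UTC on Jun 14.
Add 15 hours and 19 minutes leg 1 → 9:49 PM UTC.
Add 6 hours and 15 minutes layover in Tehran → 4:04 AM UTC (Jun 15).
Add 8 hours and 15 minutes leg 2 → 12:19 PM UTC.
Miravel is UTC+5:30, so local arrival = 12:19 PM + 5:30 = 5:49 PM on Jun 15.

5:49 PM on Jun 15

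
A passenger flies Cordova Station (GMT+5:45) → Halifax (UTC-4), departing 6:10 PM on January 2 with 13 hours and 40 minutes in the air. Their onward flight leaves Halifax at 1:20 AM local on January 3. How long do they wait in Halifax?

Convert departure to UTC: 6:10 PM − 5:45 = 12:25 PM UTC on Jan 2.
Add 13 hours 40 minutes flight time → 2:05 AM UTC (Jan 3).
Halifax is UTC−4:00, so local arrival = 2:05 AM − 4:00 = 10:05 PM on Jan 2.
Layover = 1:20 AM − 10:05 PM (+1 day) = 3 hours 15 minutes.

3 hours 15 minutes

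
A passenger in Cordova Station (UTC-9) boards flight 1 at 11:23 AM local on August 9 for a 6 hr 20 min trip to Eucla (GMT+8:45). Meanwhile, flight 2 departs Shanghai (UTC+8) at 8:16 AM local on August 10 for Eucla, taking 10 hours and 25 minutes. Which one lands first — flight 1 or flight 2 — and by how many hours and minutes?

the first, by 7 hours 58 minutes

Flight 1 in UTC: 11:23 AM + 9:00 = 8:23 PM on Aug 9.
+6 hours 20 minutes → arrive 2:43 AM UTC on Aug 10.
Flight 2 in UTC: 8:16 AM − 8:00 = 12:16 AM on Aug 10.
+10 hours and 25 minutes → arrive 10:41 AM UTC on Aug 10.
Flight 1 lands earlier by 7 hours 58 minutes.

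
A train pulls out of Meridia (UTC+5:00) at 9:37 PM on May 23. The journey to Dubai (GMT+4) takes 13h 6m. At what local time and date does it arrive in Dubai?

9:43 AM on May 24

Dubai is 1:00 behind Meridia.
After 13 hours and 6 minutes it is 10:43 AM (May 24) in Meridia.
Shift by the zone difference: 10:43 AM − 1:00 = 9:43 AM on May 24 in Dubai.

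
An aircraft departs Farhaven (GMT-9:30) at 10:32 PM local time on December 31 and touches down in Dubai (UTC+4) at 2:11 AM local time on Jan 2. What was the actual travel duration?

Departure in UTC: 10:32 PM + 9:30 = 8:02 AM on Jan 1.
Arrival in UTC: 2:11 AM − 4:00 = 10:11 PM on Jan 1.
Elapsed = 10:11 PM − 8:02 AM = 14 hours 9 minutes.

14 hours 9 minutes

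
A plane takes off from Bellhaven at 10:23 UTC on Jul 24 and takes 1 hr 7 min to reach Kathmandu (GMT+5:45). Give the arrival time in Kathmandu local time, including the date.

Departure is given in UTC: 10:23 on Jul 24.
Add 1 hour and 7 minutes → 11:30 UTC.
Kathmandu is UTC+5:45: 11:30 + 5:45 = 17:15 on Jul 24.

17:15 on Jul 24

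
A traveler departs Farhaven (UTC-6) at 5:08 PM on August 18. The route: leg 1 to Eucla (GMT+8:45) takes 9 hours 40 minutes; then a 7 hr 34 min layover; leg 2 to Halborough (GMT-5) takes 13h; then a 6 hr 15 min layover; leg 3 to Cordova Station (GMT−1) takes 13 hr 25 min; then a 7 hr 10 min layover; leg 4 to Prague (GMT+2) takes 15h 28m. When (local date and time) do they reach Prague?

1:40 AM on August 22

Convert departure to UTC: 5:08 PM + 6:00 = 11:08 PM UTC on Aug 18.
Add 9 hours 40 minutes leg 1 → 8:48 AM UTC (Aug 19).
Add 7 hours 34 minutes layover in Eucla → 4:22 PM UTC.
Add 13 hours leg 2 → 5:22 AM UTC (Aug 20).
Add 6 hours and 15 minutes layover in Halborough → 11:37 AM UTC.
Add 13 hours 25 minutes leg 3 → 1:02 AM UTC (Aug 21).
Add 7 hours 10 minutes layover in Cordova Station → 8:12 AM UTC.
Add 15 hours and 28 minutes leg 4 → 11:40 PM UTC.
Prague is UTC+2:00, so local arrival = 11:40 PM + 2:00 = 1:40 AM on Aug 22.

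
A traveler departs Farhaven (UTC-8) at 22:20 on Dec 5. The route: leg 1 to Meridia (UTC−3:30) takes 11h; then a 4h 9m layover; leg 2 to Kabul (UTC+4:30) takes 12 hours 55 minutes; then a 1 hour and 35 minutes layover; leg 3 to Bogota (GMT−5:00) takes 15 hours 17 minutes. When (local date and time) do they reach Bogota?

Convert departure to UTC: 22:20 + 8:00 = 06:20 UTC on Dec 6.
Add 11 hours leg 1 → 17:20 UTC.
Add 4 hours and 9 minutes layover in Meridia → 21:29 UTC.
Add 12 hours 55 minutes leg 2 → 10:24 UTC (Dec 7).
Add 1 hour and 35 minutes layover in Kabul → 11:59 UTC.
Add 15 hours and 17 minutes leg 3 → 03:16 UTC (Dec 8).
Bogota is UTC−5:00, so local arrival = 03:16 − 5:00 = 22:16 on Dec 7.

22:16 on Dec 7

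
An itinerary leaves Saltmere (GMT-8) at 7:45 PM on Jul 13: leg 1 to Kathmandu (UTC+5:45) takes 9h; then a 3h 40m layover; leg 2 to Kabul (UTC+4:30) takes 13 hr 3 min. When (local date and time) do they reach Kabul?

9:58 AM on Jul 15

Convert departure to UTC: 7:45 PM + 8:00 = 3:45 AM UTC on Jul 14.
Add 9 hours leg 1 → 12:45 PM UTC.
Add 3 hours 40 minutes layover in Kathmandu → 4:25 PM UTC.
Add 13 hours 3 minutes leg 2 → 5:28 AM UTC (Jul 15).
Kabul is UTC+4:30, so local arrival = 5:28 AM + 4:30 = 9:58 AM on Jul 15.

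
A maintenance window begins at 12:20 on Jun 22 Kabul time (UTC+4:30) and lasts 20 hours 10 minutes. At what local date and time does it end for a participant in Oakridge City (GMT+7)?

11:00 on Jun 23

Convert start to UTC: 12:20 − 4:30 = 07:50 UTC on Jun 22.
Add 20 hours 10 minutes duration → 04:00 UTC (Jun 23).
Oakridge City is UTC+7:00, so local end time = 04:00 + 7:00 = 11:00 on Jun 23.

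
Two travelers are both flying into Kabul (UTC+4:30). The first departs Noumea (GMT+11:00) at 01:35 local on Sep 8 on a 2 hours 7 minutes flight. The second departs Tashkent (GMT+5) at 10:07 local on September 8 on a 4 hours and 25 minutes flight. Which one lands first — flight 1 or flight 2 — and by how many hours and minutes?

Flight 1 in UTC: 01:35 − 11:00 = 14:35 on Sep 7.
+2 hours and 7 minutes → arrive 16:42 UTC on Sep 7.
Flight 2 in UTC: 10:07 − 5:00 = 05:07 on Sep 8.
+4 hours 25 minutes → arrive 09:32 UTC on Sep 8.
Flight 1 lands earlier by 16 hours 50 minutes.

the first, by 16 hours 50 minutes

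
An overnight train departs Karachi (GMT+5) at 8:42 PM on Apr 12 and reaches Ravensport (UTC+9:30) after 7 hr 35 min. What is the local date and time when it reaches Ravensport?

8:47 AM on April 13

Ravensport is 4:30 ahead of Karachi.
After 7 hours and 35 minutes it is 4:17 AM (Apr 13) in Karachi.
Shift by the zone difference: 4:17 AM + 4:30 = 8:47 AM on Apr 13 in Ravensport.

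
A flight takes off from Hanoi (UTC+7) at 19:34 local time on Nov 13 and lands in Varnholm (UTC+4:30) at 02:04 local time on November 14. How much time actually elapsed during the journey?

9 hours

Departure in UTC: 19:34 − 7:00 = 12:34 on Nov 13.
Arrival in UTC: 02:04 − 4:30 = 21:34 on Nov 13.
Elapsed = 21:34 − 12:34 = 9 hours.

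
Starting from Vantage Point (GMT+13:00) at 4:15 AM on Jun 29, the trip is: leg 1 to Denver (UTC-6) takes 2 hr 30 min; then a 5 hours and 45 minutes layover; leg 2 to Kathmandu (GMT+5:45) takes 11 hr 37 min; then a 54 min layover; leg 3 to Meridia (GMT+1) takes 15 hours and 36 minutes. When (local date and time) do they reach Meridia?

Convert departure to UTC: 4:15 AM − 13:00 = 3:15 PM UTC on Jun 28.
Add 2 hours 30 minutes leg 1 → 5:45 PM UTC.
Add 5 hours 45 minutes layover in Denver → 11:30 PM UTC.
Add 11 hours 37 minutes leg 2 → 11:07 AM UTC (Jun 29).
Add 54 minutes layover in Kathmandu → 12:01 PM UTC.
Add 15 hours 36 minutes leg 3 → 3:37 AM UTC (Jun 30).
Meridia is UTC+1:00, so local arrival = 3:37 AM + 1:00 = 4:37 AM on Jun 30.

4:37 AM on June 30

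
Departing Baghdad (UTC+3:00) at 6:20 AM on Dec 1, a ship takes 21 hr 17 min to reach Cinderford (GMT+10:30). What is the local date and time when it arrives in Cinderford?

11:07 AM on Dec 2

Convert departure to UTC: 6:20 AM − 3:00 = 3:20 AM UTC on Dec 1.
Add 21 hours and 17 minutes travel time → 12:37 AM UTC (Dec 2).
Cinderford is UTC+10:30, so local arrival = 12:37 AM + 10:30 = 11:07 AM on Dec 2.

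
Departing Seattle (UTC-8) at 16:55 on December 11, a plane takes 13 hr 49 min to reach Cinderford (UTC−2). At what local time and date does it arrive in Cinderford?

Cinderford is 6:00 ahead of Seattle.
After 13 hours and 49 minutes it is 06:44 (Dec 12) in Seattle.
Shift by the zone difference: 06:44 + 6:00 = 12:44 on Dec 12 in Cinderford.

12:44 on Dec 12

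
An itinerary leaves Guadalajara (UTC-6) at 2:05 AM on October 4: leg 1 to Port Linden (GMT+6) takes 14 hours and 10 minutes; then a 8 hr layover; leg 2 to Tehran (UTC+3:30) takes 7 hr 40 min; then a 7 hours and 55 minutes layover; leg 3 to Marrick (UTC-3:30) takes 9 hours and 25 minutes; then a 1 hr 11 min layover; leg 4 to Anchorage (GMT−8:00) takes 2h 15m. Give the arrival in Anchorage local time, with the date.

Convert departure to UTC: 2:05 AM + 6:00 = 8:05 AM UTC on Oct 4.
Add 14 hours and 10 minutes leg 1 → 10:15 PM UTC.
Add 8 hours layover in Port Linden → 6:15 AM UTC (Oct 5).
Add 7 hours 40 minutes leg 2 → 1:55 PM UTC.
Add 7 hours and 55 minutes layover in Tehran → 9:50 PM UTC.
Add 9 hours and 25 minutes leg 3 → 7:15 AM UTC (Oct 6).
Add 1 hour 11 minutes layover in Marrick → 8:26 AM UTC.
Add 2 hours and 15 minutes leg 4 → 10:41 AM UTC.
Anchorage is UTC−8:00, so local arrival = 10:41 AM − 8:00 = 2:41 AM on Oct 6.

2:41 AM on Oct 6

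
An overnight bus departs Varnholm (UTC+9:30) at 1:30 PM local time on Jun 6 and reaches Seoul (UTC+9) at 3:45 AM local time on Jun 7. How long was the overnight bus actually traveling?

Seoul is 0:30 behind Varnholm.
Clock-face elapsed time (ignoring zones) is 14 hours 15 minutes.
Actual elapsed = 14 hours 15 minutes + 0:30 = 14 hours 45 minutes.

14 hours 45 minutes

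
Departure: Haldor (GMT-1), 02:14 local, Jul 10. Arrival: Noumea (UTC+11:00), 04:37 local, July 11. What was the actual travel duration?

Noumea is 12:00 ahead of Haldor.
Clock-face elapsed time (ignoring zones) is 26 hours 23 minutes.
Actual elapsed = 26 hours 23 minutes − 12:00 = 14 hours 23 minutes.

14 hours 23 minutes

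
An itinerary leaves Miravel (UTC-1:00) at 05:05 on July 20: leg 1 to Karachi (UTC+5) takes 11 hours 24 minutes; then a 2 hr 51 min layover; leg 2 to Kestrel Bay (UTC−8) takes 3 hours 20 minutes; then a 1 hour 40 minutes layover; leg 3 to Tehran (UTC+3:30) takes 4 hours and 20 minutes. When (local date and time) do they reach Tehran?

09:10 on Jul 21

Convert departure to UTC: 05:05 + 1:00 = 06:05 UTC on Jul 20.
Add 11 hours and 24 minutes leg 1 → 17:29 UTC.
Add 2 hours and 51 minutes layover in Karachi → 20:20 UTC.
Add 3 hours and 20 minutes leg 2 → 23:40 UTC.
Add 1 hour 40 minutes layover in Kestrel Bay → 01:20 UTC (Jul 21).
Add 4 hours and 20 minutes leg 3 → 05:40 UTC.
Tehran is UTC+3:30, so local arrival = 05:40 + 3:30 = 09:10 on Jul 21.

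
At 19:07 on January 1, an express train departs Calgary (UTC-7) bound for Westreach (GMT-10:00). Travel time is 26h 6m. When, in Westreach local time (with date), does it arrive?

18:13 on January 2

Westreach is 3:00 behind Calgary.
After 26 hours and 6 minutes it is 21:13 (Jan 2) in Calgary.
Shift by the zone difference: 21:13 − 3:00 = 18:13 on Jan 2 in Westreach.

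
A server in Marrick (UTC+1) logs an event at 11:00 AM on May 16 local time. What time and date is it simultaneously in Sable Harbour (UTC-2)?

8:00 AM on May 16

In UTC: 11:00 AM − 1:00 = 10:00 AM on May 16.
Sable Harbour is UTC−2:00: 10:00 AM − 2:00 = 8:00 AM on May 16.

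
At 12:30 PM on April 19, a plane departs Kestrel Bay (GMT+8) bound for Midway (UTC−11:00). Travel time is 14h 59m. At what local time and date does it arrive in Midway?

8:29 AM on Apr 19

Convert departure to UTC: 12:30 PM − 8:00 = 4:30 AM UTC on Apr 19.
Add 14 hours 59 minutes travel time → 7:29 PM UTC.
Midway is UTC−11:00, so local arrival = 7:29 PM − 11:00 = 8:29 AM on Apr 19.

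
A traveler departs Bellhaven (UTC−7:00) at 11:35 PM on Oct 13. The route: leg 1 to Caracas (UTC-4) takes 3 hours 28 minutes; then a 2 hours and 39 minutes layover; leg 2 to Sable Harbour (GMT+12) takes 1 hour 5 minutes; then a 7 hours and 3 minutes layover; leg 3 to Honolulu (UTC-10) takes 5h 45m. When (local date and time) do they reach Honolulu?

4:35 PM on October 14

Convert departure to UTC: 11:35 PM + 7:00 = 6:35 AM UTC on Oct 14.
Add 3 hours and 28 minutes leg 1 → 10:03 AM UTC.
Add 2 hours and 39 minutes layover in Caracas → 12:42 PM UTC.
Add 1 hour 5 minutes leg 2 → 1:47 PM UTC.
Add 7 hours and 3 minutes layover in Sable Harbour → 8:50 PM UTC.
Add 5 hours 45 minutes leg 3 → 2:35 AM UTC (Oct 15).
Honolulu is UTC−10:00, so local arrival = 2:35 AM − 10:00 = 4:35 PM on Oct 14.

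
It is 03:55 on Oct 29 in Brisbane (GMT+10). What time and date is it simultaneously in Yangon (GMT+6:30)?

00:25 on October 29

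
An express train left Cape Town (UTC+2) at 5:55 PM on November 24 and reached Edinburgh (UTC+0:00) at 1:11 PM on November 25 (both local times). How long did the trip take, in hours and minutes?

21 hours 16 minutes

Edinburgh is 2:00 behind Cape Town.
Clock-face elapsed time (ignoring zones) is 19 hours 16 minutes.
Actual elapsed = 19 hours 16 minutes + 2:00 = 21 hours 16 minutes.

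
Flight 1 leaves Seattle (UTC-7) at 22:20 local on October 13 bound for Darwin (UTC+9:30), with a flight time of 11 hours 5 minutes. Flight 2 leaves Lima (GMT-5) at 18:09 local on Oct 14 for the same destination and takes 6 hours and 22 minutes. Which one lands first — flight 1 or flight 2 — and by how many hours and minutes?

Flight 1 in UTC: 22:20 + 7:00 = 05:20 on Oct 14.
+11 hours and 5 minutes → arrive 16:25 UTC on Oct 14.
Flight 2 in UTC: 18:09 + 5:00 = 23:09 on Oct 14.
+6 hours 22 minutes → arrive 05:31 UTC on Oct 15.
Flight 1 lands earlier by 13 hours 6 minutes.

the first, by 13 hours 6 minutes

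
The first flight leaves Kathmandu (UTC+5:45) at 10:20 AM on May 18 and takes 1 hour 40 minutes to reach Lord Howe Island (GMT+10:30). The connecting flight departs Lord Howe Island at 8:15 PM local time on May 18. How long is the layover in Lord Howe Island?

3 hours 30 minutes

Convert departure to UTC: 10:20 AM − 5:45 = 4:35 AM UTC on May 18.
Add 1 hour and 40 minutes flight time → 6:15 AM UTC.
Lord Howe Island is UTC+10:30, so local arrival = 6:15 AM + 10:30 = 4:45 PM on May 18.
Layover = 8:15 PM − 4:45 PM = 3 hours 30 minutes.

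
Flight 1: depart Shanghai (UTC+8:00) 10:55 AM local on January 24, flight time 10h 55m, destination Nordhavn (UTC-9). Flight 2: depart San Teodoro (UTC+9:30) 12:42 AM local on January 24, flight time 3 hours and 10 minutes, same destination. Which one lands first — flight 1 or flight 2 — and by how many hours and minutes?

Flight 1 in UTC: 10:55 AM − 8:00 = 2:55 AM on Jan 24.
+10 hours and 55 minutes → arrive 1:50 PM UTC on Jan 24.
Flight 2 in UTC: 12:42 AM − 9:30 = 3:12 PM on Jan 23.
+3 hours 10 minutes → arrive 6:22 PM UTC on Jan 23.
Flight 2 lands earlier by 19 hours 28 minutes.

the second, by 19 hours 28 minutes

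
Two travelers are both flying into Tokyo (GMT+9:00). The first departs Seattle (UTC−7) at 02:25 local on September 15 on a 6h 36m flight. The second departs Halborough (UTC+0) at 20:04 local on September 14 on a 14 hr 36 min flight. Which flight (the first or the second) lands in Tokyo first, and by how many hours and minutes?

Flight 1 in UTC: 02:25 + 7:00 = 09:25 on Sep 15.
+6 hours 36 minutes → arrive 16:01 UTC on Sep 15.
Flight 2 departs at 20:04 UTC (Sep 14).
+14 hours 36 minutes → arrive 10:40 UTC on Sep 15.
Flight 2 lands earlier by 5 hours 21 minutes.

the second, by 5 hours 21 minutes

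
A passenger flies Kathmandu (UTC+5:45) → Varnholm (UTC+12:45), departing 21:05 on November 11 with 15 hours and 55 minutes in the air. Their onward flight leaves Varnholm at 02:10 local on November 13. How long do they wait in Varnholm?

6 hours 10 minutes

Convert departure to UTC: 21:05 − 5:45 = 15:20 UTC on Nov 11.
Add 15 hours 55 minutes flight time → 07:15 UTC (Nov 12).
Varnholm is UTC+12:45, so local arrival = 07:15 + 12:45 = 20:00 on Nov 12.
Layover = 02:10 − 20:00 (+1 day) = 6 hours 10 minutes.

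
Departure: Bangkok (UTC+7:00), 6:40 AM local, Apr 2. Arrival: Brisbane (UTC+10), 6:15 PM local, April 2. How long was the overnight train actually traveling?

8 hours 35 minutes

Brisbane is 3:00 ahead of Bangkok.
Clock-face elapsed time (ignoring zones) is 11 hours 35 minutes.
Actual elapsed = 11 hours 35 minutes − 3:00 = 8 hours 35 minutes.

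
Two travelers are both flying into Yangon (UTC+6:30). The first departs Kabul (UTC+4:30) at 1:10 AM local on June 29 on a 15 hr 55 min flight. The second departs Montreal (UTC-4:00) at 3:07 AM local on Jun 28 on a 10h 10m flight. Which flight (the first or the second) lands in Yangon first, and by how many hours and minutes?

the second, by 19 hours 18 minutes

Flight 1 in UTC: 1:10 AM − 4:30 = 8:40 PM on Jun 28.
+15 hours 55 minutes → arrive 12:35 PM UTC on Jun 29.
Flight 2 in UTC: 3:07 AM + 4:00 = 7:07 AM on Jun 28.
+10 hours 10 minutes → arrive 5:17 PM UTC on Jun 28.
Flight 2 lands earlier by 19 hours 18 minutes.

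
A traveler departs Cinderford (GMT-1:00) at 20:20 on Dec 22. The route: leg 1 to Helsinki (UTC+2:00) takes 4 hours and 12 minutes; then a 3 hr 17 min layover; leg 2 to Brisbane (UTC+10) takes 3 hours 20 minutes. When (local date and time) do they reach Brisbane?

Convert departure to UTC: 20:20 + 1:00 = 21:20 UTC on Dec 22.
Add 4 hours and 12 minutes leg 1 → 01:32 UTC (Dec 23).
Add 3 hours and 17 minutes layover in Helsinki → 04:49 UTC.
Add 3 hours and 20 minutes leg 2 → 08:09 UTC.
Brisbane is UTC+10:00, so local arrival = 08:09 + 10:00 = 18:09 on Dec 23.

18:09 on December 23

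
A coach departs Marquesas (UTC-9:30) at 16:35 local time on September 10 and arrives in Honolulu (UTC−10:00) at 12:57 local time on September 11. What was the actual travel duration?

20 hours 52 minutes

Departure in UTC: 16:35 + 9:30 = 02:05 on Sep 11.
Arrival in UTC: 12:57 + 10:00 = 22:57 on Sep 11.
Elapsed = 22:57 − 02:05 = 20 hours 52 minutes.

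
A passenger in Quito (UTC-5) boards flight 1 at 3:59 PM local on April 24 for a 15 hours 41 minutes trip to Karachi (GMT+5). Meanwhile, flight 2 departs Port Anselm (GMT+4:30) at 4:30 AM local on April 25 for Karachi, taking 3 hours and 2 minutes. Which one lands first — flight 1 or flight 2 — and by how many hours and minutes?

the second, by 9 hours 38 minutes

Flight 1 in UTC: 3:59 PM + 5:00 = 8:59 PM on Apr 24.
+15 hours 41 minutes → arrive 12:40 PM UTC on Apr 25.
Flight 2 in UTC: 4:30 AM − 4:30 = 12:00 AM on Apr 25.
+3 hours 2 minutes → arrive 3:02 AM UTC on Apr 25.
Flight 2 lands earlier by 9 hours 38 minutes.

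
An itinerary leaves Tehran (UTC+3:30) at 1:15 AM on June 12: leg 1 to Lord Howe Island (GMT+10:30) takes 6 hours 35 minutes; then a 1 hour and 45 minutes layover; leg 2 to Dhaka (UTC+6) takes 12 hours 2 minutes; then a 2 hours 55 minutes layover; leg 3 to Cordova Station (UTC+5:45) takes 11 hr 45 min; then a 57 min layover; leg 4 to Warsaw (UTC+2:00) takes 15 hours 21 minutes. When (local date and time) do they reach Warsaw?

Convert departure to UTC: 1:15 AM − 3:30 = 9:45 PM UTC on Jun 11.
Add 6 hours and 35 minutes leg 1 → 4:20 AM UTC (Jun 12).
Add 1 hour and 45 minutes layover in Lord Howe Island → 6:05 AM UTC.
Add 12 hours and 2 minutes leg 2 → 6:07 PM UTC.
Add 2 hours 55 minutes layover in Dhaka → 9:02 PM UTC.
Add 11 hours and 45 minutes leg 3 → 8:47 AM UTC (Jun 13).
Add 57 minutes layover in Cordova Station → 9:44 AM UTC.
Add 15 hours and 21 minutes leg 4 → 1:05 AM UTC (Jun 14).
Warsaw is UTC+2:00, so local arrival = 1:05 AM + 2:00 = 3:05 AM on Jun 14.

3:05 AM on June 14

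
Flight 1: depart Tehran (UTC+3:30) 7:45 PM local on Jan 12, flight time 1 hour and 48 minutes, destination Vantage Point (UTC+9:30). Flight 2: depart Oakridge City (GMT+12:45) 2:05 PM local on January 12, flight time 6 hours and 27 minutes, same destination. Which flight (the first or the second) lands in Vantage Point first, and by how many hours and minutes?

the second, by 10 hours 16 minutes

Flight 1 in UTC: 7:45 PM − 3:30 = 4:15 PM on Jan 12.
+1 hour 48 minutes → arrive 6:03 PM UTC on Jan 12.
Flight 2 in UTC: 2:05 PM − 12:45 = 1:20 AM on Jan 12.
+6 hours 27 minutes → arrive 7:47 AM UTC on Jan 12.
Flight 2 lands earlier by 10 hours 16 minutes.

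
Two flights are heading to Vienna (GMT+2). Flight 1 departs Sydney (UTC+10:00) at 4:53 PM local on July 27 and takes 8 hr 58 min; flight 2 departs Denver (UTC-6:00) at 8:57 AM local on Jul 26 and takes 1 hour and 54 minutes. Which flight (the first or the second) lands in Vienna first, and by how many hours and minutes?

the second, by 23 hours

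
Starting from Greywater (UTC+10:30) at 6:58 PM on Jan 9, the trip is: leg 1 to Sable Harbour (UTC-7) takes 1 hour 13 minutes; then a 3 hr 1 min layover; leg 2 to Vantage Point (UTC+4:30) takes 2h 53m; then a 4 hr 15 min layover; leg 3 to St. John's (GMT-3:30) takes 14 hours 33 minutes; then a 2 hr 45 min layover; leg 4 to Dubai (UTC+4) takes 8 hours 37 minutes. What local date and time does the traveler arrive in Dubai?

1:45 AM on Jan 11

Convert departure to UTC: 6:58 PM − 10:30 = 8:28 AM UTC on Jan 9.
Add 1 hour 13 minutes leg 1 → 9:41 AM UTC.
Add 3 hours 1 minute layover in Sable Harbour → 12:42 PM UTC.
Add 2 hours 53 minutes leg 2 → 3:35 PM UTC.
Add 4 hours 15 minutes layover in Vantage Point → 7:50 PM UTC.
Add 14 hours 33 minutes leg 3 → 10:23 AM UTC (Jan 10).
Add 2 hours 45 minutes layover in St. John's → 1:08 PM UTC.
Add 8 hours and 37 minutes leg 4 → 9:45 PM UTC.
Dubai is UTC+4:00, so local arrival = 9:45 PM + 4:00 = 1:45 AM on Jan 11.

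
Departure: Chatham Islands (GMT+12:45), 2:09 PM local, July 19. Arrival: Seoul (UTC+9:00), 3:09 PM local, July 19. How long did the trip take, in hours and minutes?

4 hours 45 minutes

Departure in UTC: 2:09 PM − 12:45 = 1:24 AM on Jul 19.
Arrival in UTC: 3:09 PM − 9:00 = 6:09 AM on Jul 19.
Elapsed = 6:09 AM − 1:24 AM = 4 hours 45 minutes.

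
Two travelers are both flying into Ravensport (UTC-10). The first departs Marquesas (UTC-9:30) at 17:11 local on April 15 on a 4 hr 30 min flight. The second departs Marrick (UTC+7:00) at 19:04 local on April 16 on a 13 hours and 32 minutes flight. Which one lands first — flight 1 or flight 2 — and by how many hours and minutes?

the first, by 18 hours 25 minutes

Flight 1 in UTC: 17:11 + 9:30 = 02:41 on Apr 16.
+4 hours and 30 minutes → arrive 07:11 UTC on Apr 16.
Flight 2 in UTC: 19:04 − 7:00 = 12:04 on Apr 16.
+13 hours 32 minutes → arrive 01:36 UTC on Apr 17.
Flight 1 lands earlier by 18 hours 25 minutes.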